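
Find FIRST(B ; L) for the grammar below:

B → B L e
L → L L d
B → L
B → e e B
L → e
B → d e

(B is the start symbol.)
FIRST sets of the non-terminals involved (from the grammar, by fixed-point iteration):
  FIRST(B) = { 'd', 'e' }

To compute FIRST(B ; L), process the symbols left to right:
Symbol B is a non-terminal. Add FIRST(B) \ {ε} = { 'd', 'e' }
B is not nullable (ε ∉ FIRST(B)), so stop here.
FIRST(B ; L) = { 'd', 'e' }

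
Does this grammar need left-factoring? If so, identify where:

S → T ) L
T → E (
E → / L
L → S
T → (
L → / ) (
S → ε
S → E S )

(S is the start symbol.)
No, left-factoring is not needed

Left-factoring is needed when two productions for the same non-terminal
share a common prefix on the right-hand side.

Productions for S:
  S → T ) L
  S → ε
  S → E S )
Productions for T:
  T → E (
  T → (
Productions for L:
  L → S
  L → / ) (

No common prefixes found.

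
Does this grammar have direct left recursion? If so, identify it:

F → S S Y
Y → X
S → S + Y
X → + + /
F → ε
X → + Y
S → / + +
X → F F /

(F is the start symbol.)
F → S S Y: starts with S
Y → X: starts with X
S → S + Y: LEFT RECURSIVE (starts with S)
X → + + /: starts with '+'
F → ε: starts with ε
X → + Y: starts with '+'
S → / + +: starts with '/'
X → F F /: starts with F

The grammar has direct left recursion on: S.

Answer: Yes, S is left-recursive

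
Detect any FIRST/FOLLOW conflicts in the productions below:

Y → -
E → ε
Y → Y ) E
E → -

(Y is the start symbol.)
No FIRST/FOLLOW conflicts.

A FIRST/FOLLOW conflict occurs when a non-terminal N has a nullable alternative N → β (β ⇒* ε) and another alternative N → α with FIRST(α) ∩ FOLLOW(N) ≠ ∅: on such a lookahead the parser cannot decide between expanding α and letting N vanish via β.

Nullable non-terminals: E.

E: nullable alternative(s) E → ε; FOLLOW(E) = { $, ')' }
  E → ε: FIRST \ {ε} = { } — this is the only nullable alternative, skip
  E → -: FIRST \ {ε} = { '-' } — disjoint from FOLLOW(E)

Y has no nullable alternative, so no FIRST/FOLLOW check is needed there.

No FIRST/FOLLOW conflicts found.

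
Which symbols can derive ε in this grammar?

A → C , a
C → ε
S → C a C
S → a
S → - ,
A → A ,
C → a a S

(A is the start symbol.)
A non-terminal is nullable if it can derive ε (the empty string): either it has an ε-production, or it has a production whose right-hand side consists entirely of nullable non-terminals.

ε-productions: C → ε
So C is immediately nullable.
No further non-terminal can be added: every production for the remaining non-terminals contains a terminal or a non-nullable non-terminal.
Nullable = { 'C' }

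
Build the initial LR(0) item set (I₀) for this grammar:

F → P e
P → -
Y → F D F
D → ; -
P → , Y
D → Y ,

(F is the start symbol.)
{ [F → . P e], [F' → . F], [P → . , Y], [P → . -] }

First, augment the grammar with F' → F
I₀ = CLOSURE({ [F' → . F] }):
  [F' → . F] has the dot before F: add [F → . P e]
  [F → . P e] has the dot before P: add [P → . -], [P → . , Y]
No further items can be added.

I₀ = { [F → . P e], [F' → . F], [P → . , Y], [P → . -] }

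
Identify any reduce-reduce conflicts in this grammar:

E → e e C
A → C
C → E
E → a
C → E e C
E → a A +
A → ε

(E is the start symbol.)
Yes — I2: [A → .] vs [E → a .]

A reduce-reduce conflict occurs when an LR(0) state has two complete items [A → α .] and [B → β .] — both call for a reduction, and with no lookahead the parser cannot choose between them.

Augment with E' → E and build the canonical LR(0) collection (I0 = CLOSURE({[E' → . E]}), then GOTO on every symbol after a dot until no new states appear). It has 12 states:
  I0: { [E → . a A +], [E → . a], [E → . e e C], [E' → . E] }  — shift
  I1: { [E' → E .] }  — accept
  I2: { [A → . C], [A → .], [C → . E e C], [C → . E], [E → . a A +], [E → . a], [E → . e e C], [E → a . A +], [E → a .] }  — shift, 2 reduces
  I3: { [E → e . e C] }  — shift
  I4: { [C → . E e C], [C → . E], [E → . a A +], [E → . a], [E → . e e C], [E → e e . C] }  — shift
  I5: { [E → e e C .] }  — reduce
  I6: { [C → E . e C], [C → E .] }  — shift, reduce
  I7: { [C → . E e C], [C → . E], [C → E e . C], [E → . a A +], [E → . a], [E → . e e C] }  — shift
  I8: { [C → E e C .] }  — reduce
  I9: { [E → a A . +] }  — shift
  I10: { [A → C .] }  — reduce
  I11: { [E → a A + .] }  — reduce

I2 contains complete items [A → .], [E → a .] — reduce-reduce conflict.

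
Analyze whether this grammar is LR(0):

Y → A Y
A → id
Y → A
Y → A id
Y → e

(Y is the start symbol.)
Augment with Y' → Y and build the canonical LR(0) collection (I0 = CLOSURE({[Y' → . Y]}), then GOTO on every symbol after a dot until no new states appear). It has 7 states:
  I0: { [A → . id], [Y → . A Y], [Y → . A id], [Y → . A], [Y → . e], [Y' → . Y] }  — shift
  I1: { [A → . id], [Y → . A Y], [Y → . A id], [Y → . A], [Y → . e], [Y → A . Y], [Y → A . id], [Y → A .] }  — shift, reduce
  I2: { [Y' → Y .] }  — accept
  I3: { [Y → e .] }  — reduce
  I4: { [A → id .] }  — reduce
  I5: { [Y → A Y .] }  — reduce
  I6: { [A → id .], [Y → A id .] }  — 2 reduces

Conflict in state I1:
  Shift-reduce conflict between [Y → A .] and [A → . id]
So the grammar is NOT LR(0).

Answer: No. Shift-reduce conflict between [Y → A .] and [A → . id]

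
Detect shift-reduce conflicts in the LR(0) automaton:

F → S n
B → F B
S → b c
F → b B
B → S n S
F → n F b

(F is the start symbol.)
Augment with F' → F and build the canonical LR(0) collection (I0 = CLOSURE({[F' → . F]}), then GOTO on every symbol after a dot until no new states appear). It has 16 states:
  I0: { [F → . S n], [F → . b B], [F → . n F b], [F' → . F], [S → . b c] }  — shift
  I1: { [F' → F .] }  — accept
  I2: { [F → S . n] }  — shift
  I3: { [B → . F B], [B → . S n S], [F → . S n], [F → . b B], [F → . n F b], [F → b . B], [S → . b c], [S → b . c] }  — shift
  I4: { [F → . S n], [F → . b B], [F → . n F b], [F → n . F b], [S → . b c] }  — shift
  I5: { [F → n F . b] }  — shift
  I6: { [F → n F b .] }  — reduce
  I7: { [F → b B .] }  — reduce
  I8: { [B → . F B], [B → . S n S], [B → F . B], [F → . S n], [F → . b B], [F → . n F b], [S → . b c] }  — shift
  I9: { [B → S . n S], [F → S . n] }  — shift
  I10: { [S → b c .] }  — reduce
  I11: { [B → S n . S], [F → S n .], [S → . b c] }  — shift, reduce
  I12: { [B → S n S .] }  — reduce
  I13: { [S → b . c] }  — shift
  I14: { [B → F B .] }  — reduce
  I15: { [F → S n .] }  — reduce

I11 contains reduce item [F → S n .] and shift item [S → . b c] — shift-reduce conflict.

Answer: Yes — I11: [F → S n .] vs [S → . b c]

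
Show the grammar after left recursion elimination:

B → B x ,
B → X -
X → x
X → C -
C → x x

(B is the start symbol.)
B is directly left-recursive. The standard transformation for
  A → A α₁ | ... | A α_m | β₁ | ... | β_n
is
  A  → β₁ A' | ... | β_n A'
  A' → α₁ A' | ... | α_m A' | ε

B → X - becomes B → X - B'
B → B x , becomes B' → x , B'
Add B' → ε

Productions for other non-terminals are unchanged:
  X → x
  X → C -
  C → x x

Resulting grammar:
B → X - B'
B' → x , B'
B' → ε
X → x
X → C -
C → x x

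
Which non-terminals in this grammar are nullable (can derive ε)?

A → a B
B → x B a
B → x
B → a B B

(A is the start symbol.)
A non-terminal is nullable if it can derive ε (the empty string): either it has an ε-production, or it has a production whose right-hand side consists entirely of nullable non-terminals.

There are no ε-productions, so no non-terminal can derive ε.
No non-terminals are nullable.

Answer: None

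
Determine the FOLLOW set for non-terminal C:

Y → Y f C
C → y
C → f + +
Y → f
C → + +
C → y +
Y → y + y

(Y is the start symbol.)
{ $, 'f' }

To compute FOLLOW(C), find every occurrence of C on a right-hand side N → α C β: add FIRST(β) \ {ε}, and if β is empty or nullable also add FOLLOW(N). Iterate to a fixed point.

In Y → Y f C: C is at the end, add FOLLOW(Y)

The FOLLOW sets referred to above (computed the same way, to a fixed point):
  FOLLOW(Y) = { $, 'f' }

Taking the union: FOLLOW(C) = { $, 'f' }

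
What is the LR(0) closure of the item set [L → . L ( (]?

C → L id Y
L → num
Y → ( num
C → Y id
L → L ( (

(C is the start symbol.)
To compute CLOSURE, for each item [A → α.Bβ] where B is a non-terminal, add [B → .γ] for all productions B → γ; repeat for the newly added items until nothing changes.

Start with: [L → . L ( (]
  [L → . L ( (] has the dot before L: add [L → . num]
No further items can be added.

CLOSURE = { [L → . L ( (], [L → . num] }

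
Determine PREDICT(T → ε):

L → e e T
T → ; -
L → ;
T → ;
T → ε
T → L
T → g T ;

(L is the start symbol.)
PREDICT(T → ε) = (FIRST(RHS) \ {ε}) ∪ (FOLLOW(T) if ε ∈ FIRST(RHS), i.e. RHS ⇒* ε)
The right-hand side is ε (FIRST(ε) = { ε }), so the predict set is FOLLOW(T) = { $, ';' }
PREDICT(T → ε) = { $, ';' }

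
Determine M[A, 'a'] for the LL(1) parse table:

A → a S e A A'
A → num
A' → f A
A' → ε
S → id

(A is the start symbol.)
To find M[A, 'a'], we find productions for A where 'a' is in the predict set (PREDICT(N → α) = (FIRST(α) \ {ε}) ∪ (FOLLOW(N) if α ⇒* ε)).

A → a S e A A': PREDICT = { 'a' }
  'a' is in predict set, so this production goes in M[A, 'a']
A → num: PREDICT = { 'num' }

M[A, 'a'] = A → a S e A A'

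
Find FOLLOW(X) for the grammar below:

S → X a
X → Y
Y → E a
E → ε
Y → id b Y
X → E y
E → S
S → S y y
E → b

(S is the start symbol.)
{ 'a' }

To compute FOLLOW(X), find every occurrence of X on a right-hand side N → α X β: add FIRST(β) \ {ε}, and if β is empty or nullable also add FOLLOW(N). Iterate to a fixed point.

In S → X a: X is followed by a, add FIRST(a) \ {ε} = { 'a' }

Taking the union: FOLLOW(X) = { 'a' }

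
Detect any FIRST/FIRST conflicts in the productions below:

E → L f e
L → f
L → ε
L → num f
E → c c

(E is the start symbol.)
A FIRST/FIRST conflict occurs when two productions N → α and N → β for the same non-terminal have FIRST(α) ∩ FIRST(β) ≠ ∅ (with ε ∈ FIRST of a nullable right-hand side, so two nullable alternatives also conflict).

FIRST sets of the non-terminals at (or reachable through a nullable prefix from) the front of some alternative:
  FIRST(L) = { 'f', 'num', ε }

Productions for E:
  E → L f e: FIRST = { 'f', 'num' }
  E → c c: FIRST = { 'c' }
Productions for L:
  L → f: FIRST = { 'f' }
  L → ε: FIRST = { ε }
  L → num f: FIRST = { 'num' }

All alternatives of each non-terminal have pairwise disjoint FIRST sets.

Answer: No FIRST/FIRST conflicts.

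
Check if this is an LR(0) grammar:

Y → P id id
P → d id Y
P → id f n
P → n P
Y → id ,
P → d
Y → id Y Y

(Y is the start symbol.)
No. Shift-reduce conflict between [P → d .] and [P → d . id Y]

A grammar is LR(0) if no state in the canonical LR(0) collection has:
  - both a shift item (dot before a terminal) and a complete item (shift-reduce conflict), or
  - two or more complete items (reduce-reduce conflict; the accept item [Y' → Y .] counts as a complete item here).

Augment with Y' → Y and build the canonical LR(0) collection (I0 = CLOSURE({[Y' → . Y]}), then GOTO on every symbol after a dot until no new states appear). It has 17 states:
  I0: { [P → . d id Y], [P → . d], [P → . id f n], [P → . n P], [Y → . P id id], [Y → . id ,], [Y → . id Y Y], [Y' → . Y] }  — shift
  I1: { [Y → P . id id] }  — shift
  I2: { [Y' → Y .] }  — accept
  I3: { [P → d . id Y], [P → d .] }  — shift, reduce
  I4: { [P → . d id Y], [P → . d], [P → . id f n], [P → . n P], [P → id . f n], [Y → . P id id], [Y → . id ,], [Y → . id Y Y], [Y → id . ,], [Y → id . Y Y] }  — shift
  I5: { [P → . d id Y], [P → . d], [P → . id f n], [P → . n P], [P → n . P] }  — shift
  I6: { [P → n P .] }  — reduce
  I7: { [P → id . f n] }  — shift
  I8: { [P → id f . n] }  — shift
  I9: { [P → id f n .] }  — reduce
  I10: { [Y → id , .] }  — reduce
  I11: { [P → . d id Y], [P → . d], [P → . id f n], [P → . n P], [Y → . P id id], [Y → . id ,], [Y → . id Y Y], [Y → id Y . Y] }  — shift
  I12: { [Y → id Y Y .] }  — reduce
  I13: { [P → . d id Y], [P → . d], [P → . id f n], [P → . n P], [P → d id . Y], [Y → . P id id], [Y → . id ,], [Y → . id Y Y] }  — shift
  I14: { [P → d id Y .] }  — reduce
  I15: { [Y → P id . id] }  — shift
  I16: { [Y → P id id .] }  — reduce

Conflict in state I3:
  Shift-reduce conflict between [P → d .] and [P → d . id Y]
So the grammar is NOT LR(0).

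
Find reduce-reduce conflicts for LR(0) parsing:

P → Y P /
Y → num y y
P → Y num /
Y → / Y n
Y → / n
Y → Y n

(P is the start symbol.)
Yes — I14: [Y → / Y n .] vs [Y → Y n .]

Augment with P' → P and build the canonical LR(0) collection (I0 = CLOSURE({[P' → . P]}), then GOTO on every symbol after a dot until no new states appear). It has 15 states:
  I0: { [P → . Y P /], [P → . Y num /], [P' → . P], [Y → . / Y n], [Y → . / n], [Y → . Y n], [Y → . num y y] }  — shift
  I1: { [Y → . / Y n], [Y → . / n], [Y → . Y n], [Y → . num y y], [Y → / . Y n], [Y → / . n] }  — shift
  I2: { [P' → P .] }  — accept
  I3: { [P → . Y P /], [P → . Y num /], [P → Y . P /], [P → Y . num /], [Y → . / Y n], [Y → . / n], [Y → . Y n], [Y → . num y y], [Y → Y . n] }  — shift
  I4: { [Y → num . y y] }  — shift
  I5: { [Y → num y . y] }  — shift
  I6: { [Y → num y y .] }  — reduce
  I7: { [P → Y P . /] }  — shift
  I8: { [Y → Y n .] }  — reduce
  I9: { [P → Y num . /], [Y → num . y y] }  — shift
  I10: { [P → Y num / .] }  — reduce
  I11: { [P → Y P / .] }  — reduce
  I12: { [Y → / Y . n], [Y → Y . n] }  — shift
  I13: { [Y → / n .] }  — reduce
  I14: { [Y → / Y n .], [Y → Y n .] }  — 2 reduces

I14 contains complete items [Y → / Y n .], [Y → Y n .] — reduce-reduce conflict.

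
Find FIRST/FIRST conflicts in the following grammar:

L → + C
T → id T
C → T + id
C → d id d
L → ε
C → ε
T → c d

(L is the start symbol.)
A FIRST/FIRST conflict occurs when two productions N → α and N → β for the same non-terminal have FIRST(α) ∩ FIRST(β) ≠ ∅ (with ε ∈ FIRST of a nullable right-hand side, so two nullable alternatives also conflict).

FIRST sets of the non-terminals at (or reachable through a nullable prefix from) the front of some alternative:
  FIRST(T) = { 'c', 'id' }

Productions for L:
  L → + C: FIRST = { '+' }
  L → ε: FIRST = { ε }
Productions for T:
  T → id T: FIRST = { 'id' }
  T → c d: FIRST = { 'c' }
Productions for C:
  C → T + id: FIRST = { 'c', 'id' }
  C → d id d: FIRST = { 'd' }
  C → ε: FIRST = { ε }

All alternatives of each non-terminal have pairwise disjoint FIRST sets.

Answer: No FIRST/FIRST conflicts.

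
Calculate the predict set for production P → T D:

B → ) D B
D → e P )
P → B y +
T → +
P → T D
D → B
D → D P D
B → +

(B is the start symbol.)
PREDICT(P → T D) = (FIRST(RHS) \ {ε}) ∪ (FOLLOW(P) if ε ∈ FIRST(RHS), i.e. RHS ⇒* ε)
FIRST(T) = { '+' }
FIRST(T D) = { '+' }
ε ∉ FIRST(T D), so FOLLOW(P) is not added.
PREDICT(P → T D) = { '+' }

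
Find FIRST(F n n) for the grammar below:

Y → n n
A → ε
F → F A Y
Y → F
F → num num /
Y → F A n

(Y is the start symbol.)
{ 'num' }

FIRST sets of the non-terminals involved (from the grammar, by fixed-point iteration):
  FIRST(F) = { 'num' }

To compute FIRST(F n n), process the symbols left to right:
Symbol F is a non-terminal. Add FIRST(F) \ {ε} = { 'num' }
F is not nullable (ε ∉ FIRST(F)), so stop here.
FIRST(F n n) = { 'num' }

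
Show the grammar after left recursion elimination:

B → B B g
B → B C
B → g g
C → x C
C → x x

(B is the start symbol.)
B is directly left-recursive. The standard transformation for
  A → A α₁ | ... | A α_m | β₁ | ... | β_n
is
  A  → β₁ A' | ... | β_n A'
  A' → α₁ A' | ... | α_m A' | ε

B → g g becomes B → g g B'
B → B B g becomes B' → B g B'
B → B C becomes B' → C B'
Add B' → ε

Productions for other non-terminals are unchanged:
  C → x C
  C → x x

Resulting grammar:
B → g g B'
B' → B g B'
B' → C B'
B' → ε
C → x C
C → x x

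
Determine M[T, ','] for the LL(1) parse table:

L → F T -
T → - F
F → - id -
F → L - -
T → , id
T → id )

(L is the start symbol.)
To find M[T, ','], we find productions for T where ',' is in the predict set (PREDICT(N → α) = (FIRST(α) \ {ε}) ∪ (FOLLOW(N) if α ⇒* ε)).

T → - F: PREDICT = { '-' }
T → , id: PREDICT = { ',' }
  ',' is in predict set, so this production goes in M[T, ',']
T → id ): PREDICT = { 'id' }

M[T, ','] = T → , id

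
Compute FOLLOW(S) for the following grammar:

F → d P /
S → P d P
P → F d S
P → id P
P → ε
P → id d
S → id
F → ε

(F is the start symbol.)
To compute FOLLOW(S), find every occurrence of S on a right-hand side N → α S β: add FIRST(β) \ {ε}, and if β is empty or nullable also add FOLLOW(N). Iterate to a fixed point.

In P → F d S: S is at the end, add FOLLOW(P)

The FOLLOW sets referred to above (computed the same way, to a fixed point):
  FOLLOW(P) = { '/', 'd' }

Taking the union: FOLLOW(S) = { '/', 'd' }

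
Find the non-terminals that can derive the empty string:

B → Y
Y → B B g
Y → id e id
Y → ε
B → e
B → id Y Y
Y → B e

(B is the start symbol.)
A non-terminal is nullable if it can derive ε (the empty string): either it has an ε-production, or it has a production whose right-hand side consists entirely of nullable non-terminals.

ε-productions: Y → ε
So Y is immediately nullable.
B → Y: every symbol on the right is nullable, so B is nullable too.
Every non-terminal is now nullable.
Nullable = { 'B', 'Y' }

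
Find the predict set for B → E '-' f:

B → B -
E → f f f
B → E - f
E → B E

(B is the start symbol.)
{ 'f' }

PREDICT(B → E '-' f) = (FIRST(RHS) \ {ε}) ∪ (FOLLOW(B) if ε ∈ FIRST(RHS), i.e. RHS ⇒* ε)
FIRST(E) = { 'f' }
FIRST(E '-' f) = { 'f' }
ε ∉ FIRST(E '-' f), so FOLLOW(B) is not added.
PREDICT(B → E '-' f) = { 'f' }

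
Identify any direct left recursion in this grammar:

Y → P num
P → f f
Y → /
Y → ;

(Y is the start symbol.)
Y → P num: starts with P
P → f f: starts with f
Y → /: starts with '/'
Y → ;: starts with ';'

No direct left recursion found.

Answer: No direct left recursion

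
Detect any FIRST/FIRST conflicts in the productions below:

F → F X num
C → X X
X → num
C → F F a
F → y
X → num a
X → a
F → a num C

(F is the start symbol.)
FIRST sets of the non-terminals at (or reachable through a nullable prefix from) the front of some alternative:
  FIRST(F) = { 'a', 'y' }
  FIRST(X) = { 'a', 'num' }

Productions for F:
  F → F X num: FIRST = { 'a', 'y' }
  F → y: FIRST = { 'y' }
  F → a num C: FIRST = { 'a' }
Productions for C:
  C → X X: FIRST = { 'a', 'num' }
  C → F F a: FIRST = { 'a', 'y' }
Productions for X:
  X → num: FIRST = { 'num' }
  X → num a: FIRST = { 'num' }
  X → a: FIRST = { 'a' }

Conflict for F: F → F X num and F → y
  Overlap: { 'y' }
Conflict for F: F → F X num and F → a num C
  Overlap: { 'a' }
Conflict for C: C → X X and C → F F a
  Overlap: { 'a' }
Conflict for X: X → num and X → num a
  Overlap: { 'num' }

Answer: Yes. F → F X num / F → y on { 'y' }; F → F X num / F → a num C on { 'a' }; C → X X / C → F F a on { 'a' }; X → num / X → num a on { 'num' }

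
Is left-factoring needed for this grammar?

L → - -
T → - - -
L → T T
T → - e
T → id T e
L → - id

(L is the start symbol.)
Yes, L has productions with common prefix '-'; T has productions with common prefix '-'

Left-factoring is needed when two productions for the same non-terminal
share a common prefix on the right-hand side.

Productions for L:
  L → - -
  L → T T
  L → - id
Productions for T:
  T → - - -
  T → - e
  T → id T e

Found common prefix '-' in productions for L
Found common prefix '-' in productions for T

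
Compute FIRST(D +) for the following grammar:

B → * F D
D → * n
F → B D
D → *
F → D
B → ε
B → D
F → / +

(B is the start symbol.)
FIRST sets of the non-terminals involved (from the grammar, by fixed-point iteration):
  FIRST(D) = { '*' }

To compute FIRST(D +), process the symbols left to right:
Symbol D is a non-terminal. Add FIRST(D) \ {ε} = { '*' }
D is not nullable (ε ∉ FIRST(D)), so stop here.
FIRST(D +) = { '*' }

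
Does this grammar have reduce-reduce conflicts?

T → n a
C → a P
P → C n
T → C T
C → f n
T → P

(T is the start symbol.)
No reduce-reduce conflicts

A reduce-reduce conflict occurs when an LR(0) state has two complete items [A → α .] and [B → β .] — both call for a reduction, and with no lookahead the parser cannot choose between them.

Augment with T' → T and build the canonical LR(0) collection (I0 = CLOSURE({[T' → . T]}), then GOTO on every symbol after a dot until no new states appear). It has 14 states:
  I0: { [C → . a P], [C → . f n], [P → . C n], [T → . C T], [T → . P], [T → . n a], [T' → . T] }  — shift
  I1: { [C → . a P], [C → . f n], [P → . C n], [P → C . n], [T → . C T], [T → . P], [T → . n a], [T → C . T] }  — shift
  I2: { [T → P .] }  — reduce
  I3: { [T' → T .] }  — accept
  I4: { [C → . a P], [C → . f n], [C → a . P], [P → . C n] }  — shift
  I5: { [C → f . n] }  — shift
  I6: { [T → n . a] }  — shift
  I7: { [T → n a .] }  — reduce
  I8: { [C → f n .] }  — reduce
  I9: { [P → C . n] }  — shift
  I10: { [C → a P .] }  — reduce
  I11: { [P → C n .] }  — reduce
  I12: { [T → C T .] }  — reduce
  I13: { [P → C n .], [T → n . a] }  — shift, reduce

No state contains more than one complete item.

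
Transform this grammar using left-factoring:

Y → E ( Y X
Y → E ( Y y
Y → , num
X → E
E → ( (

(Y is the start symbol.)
Y → E ( Y Y'
Y' → X
Y' → y
Y → , num
X → E
E → ( (

Left-factoring transforms A → αβ₁ | αβ₂ into A → αA' and A' → β₁ | β₂
(α is the longest common prefix among the alternatives). Repeat until
no nonterminal has two alternatives with a common prefix.

Round 1: Y has alternatives sharing prefix 'E ( Y'. Introduce Y': Y → E ( Y Y'
  Add: Y' → X
  Add: Y' → y

No remaining common prefixes — done.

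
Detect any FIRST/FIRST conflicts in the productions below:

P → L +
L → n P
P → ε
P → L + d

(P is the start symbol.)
A FIRST/FIRST conflict occurs when two productions N → α and N → β for the same non-terminal have FIRST(α) ∩ FIRST(β) ≠ ∅ (with ε ∈ FIRST of a nullable right-hand side, so two nullable alternatives also conflict).

FIRST sets of the non-terminals at (or reachable through a nullable prefix from) the front of some alternative:
  FIRST(L) = { 'n' }

Productions for P:
  P → L +: FIRST = { 'n' }
  P → ε: FIRST = { ε }
  P → L + d: FIRST = { 'n' }
L has only one production, so no FIRST/FIRST conflict is possible there.

Conflict for P: P → L + and P → L + d
  Overlap: { 'n' }

Answer: Yes. P → L '+' / P → L '+' d on { 'n' }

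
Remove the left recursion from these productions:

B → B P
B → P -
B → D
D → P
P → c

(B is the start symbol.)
B → P - B'
B → D B'
B' → P B'
B' → ε
D → P
P → c

B is directly left-recursive. The standard transformation for
  A → A α₁ | ... | A α_m | β₁ | ... | β_n
is
  A  → β₁ A' | ... | β_n A'
  A' → α₁ A' | ... | α_m A' | ε

B → P - becomes B → P - B'
B → D becomes B → D B'
B → B P becomes B' → P B'
Add B' → ε

Productions for other non-terminals are unchanged:
  D → P
  P → c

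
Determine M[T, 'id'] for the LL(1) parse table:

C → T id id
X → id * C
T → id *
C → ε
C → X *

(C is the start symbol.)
To find M[T, 'id'], we find productions for T where 'id' is in the predict set (PREDICT(N → α) = (FIRST(α) \ {ε}) ∪ (FOLLOW(N) if α ⇒* ε)).

T → id *: PREDICT = { 'id' }
  'id' is in predict set, so this production goes in M[T, 'id']

M[T, 'id'] = T → id *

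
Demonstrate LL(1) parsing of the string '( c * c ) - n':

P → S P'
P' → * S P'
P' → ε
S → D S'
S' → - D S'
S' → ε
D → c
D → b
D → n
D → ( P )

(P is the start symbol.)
LL(1) parsing maintains a stack (initially the start symbol over $) and the input. At each step: if the stack top is a terminal, match it against the current input token; if it is a non-terminal N, replace it with the RHS of M[N, lookahead] (the unique production whose predict set contains the lookahead).

Stack is shown with the top on the left.

Stack              Input            Action
------------------------------------------
P $                ( c * c ) - n $  output P → S P'
S P' $             ( c * c ) - n $  output S → D S'
D S' P' $          ( c * c ) - n $  output D → ( P )
( P ) S' P' $      ( c * c ) - n $  match '('
P ) S' P' $        c * c ) - n $    output P → S P'
S P' ) S' P' $     c * c ) - n $    output S → D S'
D S' P' ) S' P' $  c * c ) - n $    output D → c
c S' P' ) S' P' $  c * c ) - n $    match 'c'
S' P' ) S' P' $    * c ) - n $      output S' → ε
P' ) S' P' $       * c ) - n $      output P' → * S P'
* S P' ) S' P' $   * c ) - n $      match '*'
S P' ) S' P' $     c ) - n $        output S → D S'
D S' P' ) S' P' $  c ) - n $        output D → c
c S' P' ) S' P' $  c ) - n $        match 'c'
S' P' ) S' P' $    ) - n $          output S' → ε
P' ) S' P' $       ) - n $          output P' → ε
) S' P' $          ) - n $          match ')'
S' P' $            - n $            output S' → - D S'
- D S' P' $        - n $            match '-'
D S' P' $          n $              output D → n
n S' P' $          n $              match 'n'
S' P' $            $                output S' → ε
P' $               $                output P' → ε
$                  $                accept

The string is accepted.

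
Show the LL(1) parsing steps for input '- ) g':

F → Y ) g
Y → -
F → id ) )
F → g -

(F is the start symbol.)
LL(1) parsing maintains a stack (initially the start symbol over $) and the input. At each step: if the stack top is a terminal, match it against the current input token; if it is a non-terminal N, replace it with the RHS of M[N, lookahead] (the unique production whose predict set contains the lookahead).

Stack is shown with the top on the left.

Stack    Input    Action
------------------------
F $      - ) g $  output F → Y ) g
Y ) g $  - ) g $  output Y → -
- ) g $  - ) g $  match '-'
) g $    ) g $    match ')'
g $      g $      match 'g'
$        $        accept

The string is accepted.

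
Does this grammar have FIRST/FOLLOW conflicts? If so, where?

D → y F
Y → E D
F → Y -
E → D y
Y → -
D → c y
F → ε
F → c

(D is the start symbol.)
Yes. F → Y '-' with FOLLOW(F) on { '-', 'y' }

A FIRST/FOLLOW conflict occurs when a non-terminal N has a nullable alternative N → β (β ⇒* ε) and another alternative N → α with FIRST(α) ∩ FOLLOW(N) ≠ ∅: on such a lookahead the parser cannot decide between expanding α and letting N vanish via β.

Nullable non-terminals: F.
FIRST sets used below: FIRST(Y) = { '-', 'c', 'y' }

F: nullable alternative(s) F → ε; FOLLOW(F) = { $, '-', 'y' }
  F → Y -: FIRST \ {ε} = { '-', 'c', 'y' } — overlaps FOLLOW(F) on { '-', 'y' }: CONFLICT
  F → ε: FIRST \ {ε} = { } — this is the only nullable alternative, skip
  F → c: FIRST \ {ε} = { 'c' } — disjoint from FOLLOW(F)

D, E, Y have no nullable alternative, so no FIRST/FOLLOW check is needed there.

So the grammar has 1 FIRST/FOLLOW conflict (marked CONFLICT above).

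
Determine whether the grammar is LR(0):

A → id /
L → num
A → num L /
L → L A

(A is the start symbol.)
Yes, the grammar is LR(0)

A grammar is LR(0) if no state in the canonical LR(0) collection has:
  - both a shift item (dot before a terminal) and a complete item (shift-reduce conflict), or
  - two or more complete items (reduce-reduce conflict; the accept item [A' → A .] counts as a complete item here).

Augment with A' → A and build the canonical LR(0) collection (I0 = CLOSURE({[A' → . A]}), then GOTO on every symbol after a dot until no new states appear). It has 9 states:
  I0: { [A → . id /], [A → . num L /], [A' → . A] }  — shift
  I1: { [A' → A .] }  — accept
  I2: { [A → id . /] }  — shift
  I3: { [A → num . L /], [L → . L A], [L → . num] }  — shift
  I4: { [A → . id /], [A → . num L /], [A → num L . /], [L → L . A] }  — shift
  I5: { [L → num .] }  — reduce
  I6: { [A → num L / .] }  — reduce
  I7: { [L → L A .] }  — reduce
  I8: { [A → id / .] }  — reduce

Every state is either a pure shift/goto state or contains exactly one complete item and nothing to shift — no conflicts. The grammar is LR(0).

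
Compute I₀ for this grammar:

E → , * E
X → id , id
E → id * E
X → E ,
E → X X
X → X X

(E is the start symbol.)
First, augment the grammar with E' → E
I₀ = CLOSURE({ [E' → . E] }):
  [E' → . E] has the dot before E: add [E → . , * E], [E → . id * E], [E → . X X]
  [E → . X X] has the dot before X: add [X → . id , id], [X → . E ,], [X → . X X]
No further items can be added.

I₀ = { [E → . , * E], [E → . X X], [E → . id * E], [E' → . E], [X → . E ,], [X → . X X], [X → . id , id] }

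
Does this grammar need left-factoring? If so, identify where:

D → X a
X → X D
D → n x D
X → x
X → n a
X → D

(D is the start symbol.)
Left-factoring is needed when two productions for the same non-terminal
share a common prefix on the right-hand side.

Productions for D:
  D → X a
  D → n x D
Productions for X:
  X → X D
  X → x
  X → n a
  X → D

No common prefixes found.

Answer: No, left-factoring is not needed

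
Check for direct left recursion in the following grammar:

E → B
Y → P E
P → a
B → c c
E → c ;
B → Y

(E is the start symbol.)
Direct left recursion occurs when N → N α for some non-terminal N (the right-hand side begins with the left-hand side itself).

E → B: starts with B
Y → P E: starts with P
P → a: starts with a
B → c c: starts with c
E → c ;: starts with c
B → Y: starts with Y

No direct left recursion found.

Answer: No direct left recursion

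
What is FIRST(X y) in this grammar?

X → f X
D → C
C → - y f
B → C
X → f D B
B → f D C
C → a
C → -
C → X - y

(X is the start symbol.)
{ 'f' }

FIRST sets of the non-terminals involved (from the grammar, by fixed-point iteration):
  FIRST(X) = { 'f' }

To compute FIRST(X y), process the symbols left to right:
Symbol X is a non-terminal. Add FIRST(X) \ {ε} = { 'f' }
X is not nullable (ε ∉ FIRST(X)), so stop here.
FIRST(X y) = { 'f' }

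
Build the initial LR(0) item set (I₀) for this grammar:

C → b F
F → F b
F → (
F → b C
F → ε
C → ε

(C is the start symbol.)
{ [C → . b F], [C → .], [C' → . C] }

First, augment the grammar with C' → C
I₀ = CLOSURE({ [C' → . C] }):
  [C' → . C] has the dot before C: add [C → . b F], [C → .]
No further items can be added.

I₀ = { [C → . b F], [C → .], [C' → . C] }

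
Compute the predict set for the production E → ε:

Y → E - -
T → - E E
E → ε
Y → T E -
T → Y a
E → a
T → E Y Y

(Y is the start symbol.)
PREDICT(E → ε) = (FIRST(RHS) \ {ε}) ∪ (FOLLOW(E) if ε ∈ FIRST(RHS), i.e. RHS ⇒* ε)
The right-hand side is ε (FIRST(ε) = { ε }), so the predict set is FOLLOW(E) = { '-', 'a' }
PREDICT(E → ε) = { '-', 'a' }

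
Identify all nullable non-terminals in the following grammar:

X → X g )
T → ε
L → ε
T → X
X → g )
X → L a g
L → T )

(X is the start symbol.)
ε-productions: T → ε, L → ε
So T, L are immediately nullable.
No further non-terminal can be added: every production for the remaining non-terminals contains a terminal or a non-nullable non-terminal.
Nullable = { 'L', 'T' }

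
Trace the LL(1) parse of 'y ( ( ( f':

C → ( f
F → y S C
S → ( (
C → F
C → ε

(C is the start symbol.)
LL(1) parsing maintains a stack (initially the start symbol over $) and the input. At each step: if the stack top is a terminal, match it against the current input token; if it is a non-terminal N, replace it with the RHS of M[N, lookahead] (the unique production whose predict set contains the lookahead).

Stack is shown with the top on the left.

Stack    Input        Action
----------------------------
C $      y ( ( ( f $  output C → F
F $      y ( ( ( f $  output F → y S C
y S C $  y ( ( ( f $  match 'y'
S C $    ( ( ( f $    output S → ( (
( ( C $  ( ( ( f $    match '('
( C $    ( ( f $      match '('
C $      ( f $        output C → ( f
( f $    ( f $        match '('
f $      f $          match 'f'
$        $            accept

The string is accepted.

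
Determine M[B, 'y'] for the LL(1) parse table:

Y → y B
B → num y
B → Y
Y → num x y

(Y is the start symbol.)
B → Y

To find M[B, 'y'], we find productions for B where 'y' is in the predict set (PREDICT(N → α) = (FIRST(α) \ {ε}) ∪ (FOLLOW(N) if α ⇒* ε)).

Relevant sets:
  FIRST(Y) = { 'num', 'y' }

B → num y: PREDICT = { 'num' }
B → Y: PREDICT = { 'num', 'y' }
  'y' is in predict set, so this production goes in M[B, 'y']

M[B, 'y'] = B → Y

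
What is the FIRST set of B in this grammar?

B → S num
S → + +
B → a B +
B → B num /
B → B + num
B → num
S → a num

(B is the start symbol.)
{ '+', 'a', 'num' }

FIRST sets of the other non-terminals involved (by the same procedure, iterated to a fixed point):
  FIRST(S) = { '+', 'a' }

From B → S num:
  - S is a non-terminal: add FIRST(S) \ {ε} = { '+', 'a' }
    S is not nullable, so stop
From B → a B +:
  - a is a terminal: add 'a' and stop
From B → B num /:
  - B is the symbol being defined: contributes nothing new
    B is not nullable, so stop
From B → B + num:
  - B is the symbol being defined: contributes nothing new
    B is not nullable, so stop
From B → num:
  - num is a terminal: add 'num' and stop

Collecting: FIRST(B) = { '+', 'a', 'num' }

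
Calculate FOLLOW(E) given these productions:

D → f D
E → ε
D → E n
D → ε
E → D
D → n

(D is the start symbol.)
{ 'n' }

To compute FOLLOW(E), find every occurrence of E on a right-hand side N → α E β: add FIRST(β) \ {ε}, and if β is empty or nullable also add FOLLOW(N). Iterate to a fixed point.

In D → E n: E is followed by n, add FIRST(n) \ {ε} = { 'n' }

Taking the union: FOLLOW(E) = { 'n' }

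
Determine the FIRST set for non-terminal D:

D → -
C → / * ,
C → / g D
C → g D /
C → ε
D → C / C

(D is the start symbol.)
{ '-', '/', 'g' }

To compute FIRST(D), examine every production with D on the left-hand side, reading each right-hand side left to right until a non-nullable symbol is reached.

FIRST sets of the other non-terminals involved (by the same procedure, iterated to a fixed point):
  FIRST(C) = { '/', 'g', ε }

From D → -:
  - '-' is a terminal: add '-' and stop
From D → C / C:
  - C is a non-terminal: add FIRST(C) \ {ε} = { '/', 'g' }
    C is nullable, so continue to the next symbol
  - '/' is a terminal: add '/' and stop

Collecting: FIRST(D) = { '-', '/', 'g' }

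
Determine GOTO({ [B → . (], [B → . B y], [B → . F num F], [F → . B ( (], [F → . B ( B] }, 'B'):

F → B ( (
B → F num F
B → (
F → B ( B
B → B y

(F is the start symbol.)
GOTO(I, 'B') = CLOSURE({ [A → αX.β] : [A → α.Xβ] ∈ I, X = 'B' })

Items with dot before 'B', with the dot advanced:
  [B → . B y] → [B → B . y]
  [F → . B ( (] → [F → B . ( (]
  [F → . B ( B] → [F → B . ( B]
Closure adds nothing (no advanced item has the dot before a non-terminal).

GOTO = { [B → B . y], [F → B . ( (], [F → B . ( B] }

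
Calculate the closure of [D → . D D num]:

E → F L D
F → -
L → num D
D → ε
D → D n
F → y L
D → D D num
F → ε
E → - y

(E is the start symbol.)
To compute CLOSURE, for each item [A → α.Bβ] where B is a non-terminal, add [B → .γ] for all productions B → γ; repeat for the newly added items until nothing changes.

Start with: [D → . D D num]
  [D → . D D num] has the dot before D: add [D → .], [D → . D n]
No further items can be added.

CLOSURE = { [D → . D D num], [D → . D n], [D → .] }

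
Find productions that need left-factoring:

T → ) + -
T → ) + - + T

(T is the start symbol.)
Left-factoring is needed when two productions for the same non-terminal
share a common prefix on the right-hand side.

Productions for T:
  T → ) + -
  T → ) + - + T

Found common prefix ') + -' in productions for T

Answer: Yes, T has productions with common prefix ') + -'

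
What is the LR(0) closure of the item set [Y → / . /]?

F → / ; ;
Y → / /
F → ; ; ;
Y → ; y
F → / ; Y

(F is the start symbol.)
Start with: [Y → / . /]
The dot precedes the terminal '/', so nothing is added.

CLOSURE = { [Y → / . /] }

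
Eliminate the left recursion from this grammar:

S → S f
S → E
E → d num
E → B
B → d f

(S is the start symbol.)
S → E S'
S' → f S'
S' → ε
E → d num
E → B
B → d f

S is directly left-recursive. The standard transformation for
  A → A α₁ | ... | A α_m | β₁ | ... | β_n
is
  A  → β₁ A' | ... | β_n A'
  A' → α₁ A' | ... | α_m A' | ε

S → E becomes S → E S'
S → S f becomes S' → f S'
Add S' → ε

Productions for other non-terminals are unchanged:
  E → d num
  E → B
  B → d f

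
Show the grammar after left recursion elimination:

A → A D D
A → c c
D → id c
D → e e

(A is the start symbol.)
A is directly left-recursive. The standard transformation for
  A → A α₁ | ... | A α_m | β₁ | ... | β_n
is
  A  → β₁ A' | ... | β_n A'
  A' → α₁ A' | ... | α_m A' | ε

A → c c becomes A → c c A'
A → A D D becomes A' → D D A'
Add A' → ε

Productions for other non-terminals are unchanged:
  D → id c
  D → e e

Resulting grammar:
A → c c A'
A' → D D A'
A' → ε
D → id c
D → e e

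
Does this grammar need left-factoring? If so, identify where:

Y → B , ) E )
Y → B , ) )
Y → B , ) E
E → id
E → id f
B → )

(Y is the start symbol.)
Yes, Y has productions with common prefix 'B , )'; E has productions with common prefix 'id'

Left-factoring is needed when two productions for the same non-terminal
share a common prefix on the right-hand side.

Productions for Y:
  Y → B , ) E )
  Y → B , ) )
  Y → B , ) E
Productions for E:
  E → id
  E → id f

Found common prefix 'B , )' in productions for Y
Found common prefix 'id' in productions for E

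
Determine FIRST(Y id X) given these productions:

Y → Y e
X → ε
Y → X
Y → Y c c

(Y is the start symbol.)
FIRST sets of the non-terminals involved (from the grammar, by fixed-point iteration):
  FIRST(Y) = { 'c', 'e', ε }

To compute FIRST(Y id X), process the symbols left to right:
Symbol Y is a non-terminal. Add FIRST(Y) \ {ε} = { 'c', 'e' }
Y is nullable (ε ∈ FIRST(Y)), continue to the next symbol.
Symbol id is a terminal. Add 'id' and stop.
FIRST(Y id X) = { 'c', 'e', 'id' }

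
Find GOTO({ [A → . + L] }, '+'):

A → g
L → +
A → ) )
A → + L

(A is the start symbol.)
{ [A → + . L], [L → . +] }

GOTO(I, '+') = CLOSURE({ [A → αX.β] : [A → α.Xβ] ∈ I, X = '+' })

Items with dot before '+', with the dot advanced:
  [A → . + L] → [A → + . L]
Closure of the advanced items:
  [A → + . L] has the dot before L: add [L → . +]

GOTO = { [A → + . L], [L → . +] }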